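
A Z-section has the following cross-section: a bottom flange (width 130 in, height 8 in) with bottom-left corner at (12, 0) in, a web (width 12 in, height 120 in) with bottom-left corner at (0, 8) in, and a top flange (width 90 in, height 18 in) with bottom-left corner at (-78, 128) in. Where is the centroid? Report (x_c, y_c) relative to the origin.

x_c = 8.60 in, y_c = 79.03 in

bottom flange: A = 130 × 8 = 1040.00, centroid at (77.00, 4.00).
web: A = 12 × 120 = 1440.00, centroid at (6.00, 68.00).
top flange: A = 90 × 18 = 1620.00, centroid at (-33.00, 137.00).
ΣA = 4100.00 in²
ΣAx_c = (1040.00)(77.00) + (1440.00)(6.00) + (1620.00)(-33.00) = 35260.00 in³
ΣAy_c = (1040.00)(4.00) + (1440.00)(68.00) + (1620.00)(137.00) = 324020.00 in³
x_c = 35260.00 / 4100.00 = 8.60 in
y_c = 324020.00 / 4100.00 = 79.03 in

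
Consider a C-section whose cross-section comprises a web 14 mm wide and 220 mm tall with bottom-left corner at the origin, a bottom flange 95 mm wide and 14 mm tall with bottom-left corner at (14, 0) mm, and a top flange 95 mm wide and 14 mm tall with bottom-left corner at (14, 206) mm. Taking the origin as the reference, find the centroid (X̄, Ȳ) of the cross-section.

Part | A | x̄ᵢ | ȳᵢ | A·x̄ᵢ | A·ȳᵢ
web | 3080.00 | 7.00 | 110.00 | 21560.00 | 338800.00
bottom flange | 1330.00 | 61.50 | 7.00 | 81795.00 | 9310.00
top flange | 1330.00 | 61.50 | 213.00 | 81795.00 | 283290.00
Σ | 5740.00 |  |  | 185150.00 | 631400.00
X̄ = 185150.00 / 5740.00 = 32.26 mm
Ȳ = 631400.00 / 5740.00 = 110.00 mm

X̄ = 32.26 mm, Ȳ = 110.00 mm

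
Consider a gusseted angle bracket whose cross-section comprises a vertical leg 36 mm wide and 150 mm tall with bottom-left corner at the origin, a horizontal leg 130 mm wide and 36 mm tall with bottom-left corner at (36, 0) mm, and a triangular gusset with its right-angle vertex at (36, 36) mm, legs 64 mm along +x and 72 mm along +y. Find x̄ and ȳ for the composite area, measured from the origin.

vertical leg: A = 36 × 150 = 5400.00, centroid at (18.00, 75.00).
horizontal leg: A = 130 × 36 = 4680.00, centroid at (101.00, 18.00).
gusset: A = ½·64·72 = 2304.00, centroid at (57.33, 60.00).
ΣA = 12384.00 mm², ΣAx̄ = 701976.00 mm³, ΣAȳ = 627480.00 mm³.
x̄ = 701976.00/12384.00 = 56.68 mm; ȳ = 627480.00/12384.00 = 50.67 mm.

x̄ = 56.68 mm, ȳ = 50.67 mm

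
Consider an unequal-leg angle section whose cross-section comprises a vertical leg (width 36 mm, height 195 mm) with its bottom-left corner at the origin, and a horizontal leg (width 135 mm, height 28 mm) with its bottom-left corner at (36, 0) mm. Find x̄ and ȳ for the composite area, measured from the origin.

x̄ = 47.92 mm, ȳ = 68.28 mm

Part | A | x̄ᵢ | ȳᵢ | A·x̄ᵢ | A·ȳᵢ
vertical leg | 7020.00 | 18.00 | 97.50 | 126360.00 | 684450.00
horizontal leg | 3780.00 | 103.50 | 14.00 | 391230.00 | 52920.00
Σ | 10800.00 |  |  | 517590.00 | 737370.00
x̄ = 517590.00 / 10800.00 = 47.92 mm
ȳ = 737370.00 / 10800.00 = 68.28 mm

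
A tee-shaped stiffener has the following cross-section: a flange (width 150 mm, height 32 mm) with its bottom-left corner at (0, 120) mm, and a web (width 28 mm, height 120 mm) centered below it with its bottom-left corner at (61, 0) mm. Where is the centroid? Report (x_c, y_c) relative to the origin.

x_c = 75.00 mm, y_c = 104.71 mm

Part | A | x̄ᵢ | ȳᵢ | A·x̄ᵢ | A·ȳᵢ
web | 3360.00 | 75.00 | 60.00 | 252000.00 | 201600.00
flange | 4800.00 | 75.00 | 136.00 | 360000.00 | 652800.00
Σ | 8160.00 |  |  | 612000.00 | 854400.00
x_c = 612000.00 / 8160.00 = 75.00 mm
y_c = 854400.00 / 8160.00 = 104.71 mm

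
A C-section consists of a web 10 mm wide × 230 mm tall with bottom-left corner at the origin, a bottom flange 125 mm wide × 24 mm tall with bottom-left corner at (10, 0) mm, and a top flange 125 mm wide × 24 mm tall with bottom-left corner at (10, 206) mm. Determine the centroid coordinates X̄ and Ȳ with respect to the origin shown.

X̄ = 53.80 mm, Ȳ = 115.00 mm

web: A = 10 × 230 = 2300.00, centroid at (5.00, 115.00).
bottom flange: A = 125 × 24 = 3000.00, centroid at (72.50, 12.00).
top flange: A = 125 × 24 = 3000.00, centroid at (72.50, 218.00).
ΣA = 8300.00 mm², ΣAX̄ = 446500.00 mm³, ΣAȲ = 954500.00 mm³.
X̄ = 446500.00/8300.00 = 53.80 mm; Ȳ = 954500.00/8300.00 = 115.00 mm.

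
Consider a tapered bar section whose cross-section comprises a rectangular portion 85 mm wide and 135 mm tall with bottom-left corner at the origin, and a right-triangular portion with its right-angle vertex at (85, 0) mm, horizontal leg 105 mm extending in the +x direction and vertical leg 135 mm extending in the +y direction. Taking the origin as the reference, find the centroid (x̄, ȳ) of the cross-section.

Part | A | x̄ᵢ | ȳᵢ | A·x̄ᵢ | A·ȳᵢ
rectangular portion | 11475.00 | 42.50 | 67.50 | 487687.50 | 774562.50
triangular portion | 7087.50 | 120.00 | 45.00 | 850500.00 | 318937.50
Σ | 18562.50 |  |  | 1338187.50 | 1093500.00
x̄ = 1338187.50 / 18562.50 = 72.09 mm
ȳ = 1093500.00 / 18562.50 = 58.91 mm

x̄ = 72.09 mm, ȳ = 58.91 mm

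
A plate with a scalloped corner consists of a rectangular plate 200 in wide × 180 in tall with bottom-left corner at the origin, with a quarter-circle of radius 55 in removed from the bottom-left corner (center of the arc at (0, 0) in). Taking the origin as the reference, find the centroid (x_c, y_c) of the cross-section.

Part | A | x̄ᵢ | ȳᵢ | A·x̄ᵢ | A·ȳᵢ
plate | 36000.00 | 100.00 | 90.00 | 3600000.00 | 3240000.00
removed quarter-circle | -2375.83 | 23.34 | 23.34 | -55458.33 | -55458.33
Σ | 33624.17 |  |  | 3544541.67 | 3184541.67
x_c = 3544541.67 / 33624.17 = 105.42 in
y_c = 3184541.67 / 33624.17 = 94.71 in

x_c = 105.42 in, y_c = 94.71 in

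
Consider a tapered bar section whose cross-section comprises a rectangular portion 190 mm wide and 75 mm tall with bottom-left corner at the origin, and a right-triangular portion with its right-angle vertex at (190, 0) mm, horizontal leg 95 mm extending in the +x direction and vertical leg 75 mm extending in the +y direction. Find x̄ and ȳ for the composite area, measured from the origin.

Part | A | x̄ᵢ | ȳᵢ | A·x̄ᵢ | A·ȳᵢ
rectangular portion | 14250.00 | 95.00 | 37.50 | 1353750.00 | 534375.00
triangular portion | 3562.50 | 221.67 | 25.00 | 789687.50 | 89062.50
Σ | 17812.50 |  |  | 2143437.50 | 623437.50
x̄ = 2143437.50 / 17812.50 = 120.33 mm
ȳ = 623437.50 / 17812.50 = 35.00 mm

x̄ = 120.33 mm, ȳ = 35.00 mm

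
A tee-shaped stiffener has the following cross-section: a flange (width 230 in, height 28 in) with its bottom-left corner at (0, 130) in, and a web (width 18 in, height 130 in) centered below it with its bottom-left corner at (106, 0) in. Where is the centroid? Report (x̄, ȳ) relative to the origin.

Part | A | x̄ᵢ | ȳᵢ | A·x̄ᵢ | A·ȳᵢ
web | 2340.00 | 115.00 | 65.00 | 269100.00 | 152100.00
flange | 6440.00 | 115.00 | 144.00 | 740600.00 | 927360.00
Σ | 8780.00 |  |  | 1009700.00 | 1079460.00
x̄ = 1009700.00 / 8780.00 = 115.00 in
ȳ = 1079460.00 / 8780.00 = 122.95 in

x̄ = 115.00 in, ȳ = 122.95 in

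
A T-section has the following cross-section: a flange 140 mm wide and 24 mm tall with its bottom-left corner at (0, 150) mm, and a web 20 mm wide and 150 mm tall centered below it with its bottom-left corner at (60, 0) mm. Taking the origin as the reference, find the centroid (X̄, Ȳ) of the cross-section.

web: A = 20 × 150 = 3000.00, centroid at (70.00, 75.00).
flange: A = 140 × 24 = 3360.00, centroid at (70.00, 162.00).
ΣA = 6360.00 mm²
ΣAX̄ = (3000.00)(70.00) + (3360.00)(70.00) = 445200.00 mm³
ΣAȲ = (3000.00)(75.00) + (3360.00)(162.00) = 769320.00 mm³
X̄ = 445200.00 / 6360.00 = 70.00 mm
Ȳ = 769320.00 / 6360.00 = 120.96 mm

X̄ = 70.00 mm, Ȳ = 120.96 mm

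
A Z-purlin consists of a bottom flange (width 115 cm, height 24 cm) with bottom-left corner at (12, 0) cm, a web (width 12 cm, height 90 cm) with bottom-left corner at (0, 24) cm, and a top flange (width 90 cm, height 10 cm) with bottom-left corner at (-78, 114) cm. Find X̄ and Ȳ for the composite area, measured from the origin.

bottom flange: A = 115 × 24 = 2760.00, centroid at (69.50, 12.00).
web: A = 12 × 90 = 1080.00, centroid at (6.00, 69.00).
top flange: A = 90 × 10 = 900.00, centroid at (-33.00, 119.00).
ΣA = 4740.00 cm², ΣAX̄ = 168600.00 cm³, ΣAȲ = 214740.00 cm³.
X̄ = 168600.00/4740.00 = 35.57 cm; Ȳ = 214740.00/4740.00 = 45.30 cm.

X̄ = 35.57 cm, Ȳ = 45.30 cm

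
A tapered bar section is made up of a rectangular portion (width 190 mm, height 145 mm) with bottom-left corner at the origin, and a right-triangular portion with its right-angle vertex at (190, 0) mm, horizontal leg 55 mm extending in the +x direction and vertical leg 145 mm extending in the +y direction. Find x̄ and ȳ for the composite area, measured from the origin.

rectangular portion: A = 190 × 145 = 27550.00, centroid at (95.00, 72.50).
triangular portion: A = ½·55·145 = 3987.50, centroid at (208.33, 48.33).
ΣA = 31537.50 mm²
ΣAx̄ = (27550.00)(95.00) + (3987.50)(208.33) = 3447979.17 mm³
ΣAȳ = (27550.00)(72.50) + (3987.50)(48.33) = 2190104.17 mm³
x̄ = 3447979.17 / 31537.50 = 109.33 mm
ȳ = 2190104.17 / 31537.50 = 69.44 mm

x̄ = 109.33 mm, ȳ = 69.44 mm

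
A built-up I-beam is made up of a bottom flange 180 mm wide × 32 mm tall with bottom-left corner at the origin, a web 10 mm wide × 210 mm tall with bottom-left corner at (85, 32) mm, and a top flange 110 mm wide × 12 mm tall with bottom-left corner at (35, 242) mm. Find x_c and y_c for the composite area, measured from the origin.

Part | A | x̄ᵢ | ȳᵢ | A·x̄ᵢ | A·ȳᵢ
bottom flange | 5760.00 | 90.00 | 16.00 | 518400.00 | 92160.00
web | 2100.00 | 90.00 | 137.00 | 189000.00 | 287700.00
top flange | 1320.00 | 90.00 | 248.00 | 118800.00 | 327360.00
Σ | 9180.00 |  |  | 826200.00 | 707220.00
x_c = 826200.00 / 9180.00 = 90.00 mm
y_c = 707220.00 / 9180.00 = 77.04 mm

x_c = 90.00 mm, y_c = 77.04 mm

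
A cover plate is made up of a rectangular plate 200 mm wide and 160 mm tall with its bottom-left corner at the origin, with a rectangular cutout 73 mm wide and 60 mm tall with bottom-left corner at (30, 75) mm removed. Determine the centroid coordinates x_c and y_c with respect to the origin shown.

x_c = 105.31 mm, y_c = 76.04 mm

plate: A = 200 × 160 = 32000.00, centroid at (100.00, 80.00).
hole: A = −(73 × 60) = -4380.00, centroid at (66.50, 105.00).
ΣA = 27620.00 mm², ΣAx_c = 2908730.00 mm³, ΣAy_c = 2100100.00 mm³.
x_c = 2908730.00/27620.00 = 105.31 mm; y_c = 2100100.00/27620.00 = 76.04 mm.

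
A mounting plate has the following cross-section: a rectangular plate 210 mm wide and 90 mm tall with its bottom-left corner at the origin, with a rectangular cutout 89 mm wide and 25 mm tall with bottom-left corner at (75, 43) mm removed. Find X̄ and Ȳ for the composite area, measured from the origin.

X̄ = 103.07 mm, Ȳ = 43.60 mm

plate: A = 210 × 90 = 18900.00, centroid at (105.00, 45.00).
hole: A = −(89 × 25) = -2225.00, centroid at (119.50, 55.50).
ΣA = 16675.00 mm², ΣAX̄ = 1718612.50 mm³, ΣAȲ = 727012.50 mm³.
X̄ = 1718612.50/16675.00 = 103.07 mm; Ȳ = 727012.50/16675.00 = 43.60 mm.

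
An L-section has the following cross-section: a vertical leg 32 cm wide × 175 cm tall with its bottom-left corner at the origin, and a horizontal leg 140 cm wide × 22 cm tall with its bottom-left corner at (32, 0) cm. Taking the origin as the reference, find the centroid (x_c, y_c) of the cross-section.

vertical leg: A = 32 × 175 = 5600.00, centroid at (16.00, 87.50).
horizontal leg: A = 140 × 22 = 3080.00, centroid at (102.00, 11.00).
ΣA = 8680.00 cm²
ΣAx_c = (5600.00)(16.00) + (3080.00)(102.00) = 403760.00 cm³
ΣAy_c = (5600.00)(87.50) + (3080.00)(11.00) = 523880.00 cm³
x_c = 403760.00 / 8680.00 = 46.52 cm
y_c = 523880.00 / 8680.00 = 60.35 cm

x_c = 46.52 cm, y_c = 60.35 cm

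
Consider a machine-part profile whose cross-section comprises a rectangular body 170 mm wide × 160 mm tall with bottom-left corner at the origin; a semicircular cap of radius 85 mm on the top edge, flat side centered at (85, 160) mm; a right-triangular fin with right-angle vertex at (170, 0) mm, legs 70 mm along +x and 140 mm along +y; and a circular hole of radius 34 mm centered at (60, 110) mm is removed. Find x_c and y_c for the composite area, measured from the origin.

rectangular body: A = 170 × 160 = 27200.00, centroid at (85.00, 80.00).
semicircular top: A = ½π·85² = 11349.00, centroid at (85.00, 196.08).
triangular fin: A = ½·70·140 = 4900.00, centroid at (193.33, 46.67).
hole: A = −π·34² = -3631.68, centroid at (60.00, 110.00).
ΣA = 39817.32 mm², ΣAx_c = 4006097.76 mm³, ΣAy_c = 4230438.97 mm³.
x_c = 4006097.76/39817.32 = 100.61 mm; y_c = 4230438.97/39817.32 = 106.25 mm.

x_c = 100.61 mm, y_c = 106.25 mm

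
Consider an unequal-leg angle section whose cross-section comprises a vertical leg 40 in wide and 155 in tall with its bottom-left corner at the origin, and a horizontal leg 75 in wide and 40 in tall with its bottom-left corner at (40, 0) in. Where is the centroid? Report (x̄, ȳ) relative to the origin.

x̄ = 38.75 in, ȳ = 58.75 in

Part | A | x̄ᵢ | ȳᵢ | A·x̄ᵢ | A·ȳᵢ
vertical leg | 6200.00 | 20.00 | 77.50 | 124000.00 | 480500.00
horizontal leg | 3000.00 | 77.50 | 20.00 | 232500.00 | 60000.00
Σ | 9200.00 |  |  | 356500.00 | 540500.00
x̄ = 356500.00 / 9200.00 = 38.75 in
ȳ = 540500.00 / 9200.00 = 58.75 in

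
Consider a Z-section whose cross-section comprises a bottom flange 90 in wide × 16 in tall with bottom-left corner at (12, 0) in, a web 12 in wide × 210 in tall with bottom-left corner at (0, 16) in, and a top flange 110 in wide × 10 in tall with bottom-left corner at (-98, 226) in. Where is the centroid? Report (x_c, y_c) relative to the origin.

x_c = 9.86 in, y_c = 112.75 in

bottom flange: A = 90 × 16 = 1440.00, centroid at (57.00, 8.00).
web: A = 12 × 210 = 2520.00, centroid at (6.00, 121.00).
top flange: A = 110 × 10 = 1100.00, centroid at (-43.00, 231.00).
ΣA = 5060.00 in²
ΣAx_c = (1440.00)(57.00) + (2520.00)(6.00) + (1100.00)(-43.00) = 49900.00 in³
ΣAy_c = (1440.00)(8.00) + (2520.00)(121.00) + (1100.00)(231.00) = 570540.00 in³
x_c = 49900.00 / 5060.00 = 9.86 in
y_c = 570540.00 / 5060.00 = 112.75 in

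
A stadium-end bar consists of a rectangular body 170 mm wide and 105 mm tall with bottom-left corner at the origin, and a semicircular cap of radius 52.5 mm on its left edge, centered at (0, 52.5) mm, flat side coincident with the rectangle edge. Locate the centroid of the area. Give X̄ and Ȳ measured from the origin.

rectangular body: A = 170 × 105 = 17850.00, centroid at (85.00, 52.50).
semicircular end: A = ½π·52.5² = 4329.51, centroid at (-22.28, 52.50).
ΣA = 22179.51 mm²
ΣAX̄ = (17850.00)(85.00) + (4329.51)(-22.28) = 1420781.25 mm³
ΣAȲ = (17850.00)(52.50) + (4329.51)(52.50) = 1164424.14 mm³
X̄ = 1420781.25 / 22179.51 = 64.06 mm
Ȳ = 1164424.14 / 22179.51 = 52.50 mm

X̄ = 64.06 mm, Ȳ = 52.50 mm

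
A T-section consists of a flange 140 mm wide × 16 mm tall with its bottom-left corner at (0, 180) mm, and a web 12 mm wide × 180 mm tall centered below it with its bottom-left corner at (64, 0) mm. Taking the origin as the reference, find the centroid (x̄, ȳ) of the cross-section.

web: A = 12 × 180 = 2160.00, centroid at (70.00, 90.00).
flange: A = 140 × 16 = 2240.00, centroid at (70.00, 188.00).
ΣA = 4400.00 mm²
ΣAx̄ = (2160.00)(70.00) + (2240.00)(70.00) = 308000.00 mm³
ΣAȳ = (2160.00)(90.00) + (2240.00)(188.00) = 615520.00 mm³
x̄ = 308000.00 / 4400.00 = 70.00 mm
ȳ = 615520.00 / 4400.00 = 139.89 mm

x̄ = 70.00 mm, ȳ = 139.89 mm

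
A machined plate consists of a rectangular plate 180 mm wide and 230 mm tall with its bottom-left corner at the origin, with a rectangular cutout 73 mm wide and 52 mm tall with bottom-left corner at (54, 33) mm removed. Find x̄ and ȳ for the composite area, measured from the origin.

plate: A = 180 × 230 = 41400.00, centroid at (90.00, 115.00).
hole: A = −(73 × 52) = -3796.00, centroid at (90.50, 59.00).
ΣA = 37604.00 mm²
ΣAx̄ = (41400.00)(90.00) + (-3796.00)(90.50) = 3382462.00 mm³
ΣAȳ = (41400.00)(115.00) + (-3796.00)(59.00) = 4537036.00 mm³
x̄ = 3382462.00 / 37604.00 = 89.95 mm
ȳ = 4537036.00 / 37604.00 = 120.65 mm

x̄ = 89.95 mm, ȳ = 120.65 mm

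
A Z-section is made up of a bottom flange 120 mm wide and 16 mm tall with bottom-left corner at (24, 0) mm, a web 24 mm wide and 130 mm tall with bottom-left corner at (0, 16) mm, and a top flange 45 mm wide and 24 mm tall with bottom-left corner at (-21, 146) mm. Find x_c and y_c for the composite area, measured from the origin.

x_c = 32.74 mm, y_c = 71.69 mm

bottom flange: A = 120 × 16 = 1920.00, centroid at (84.00, 8.00).
web: A = 24 × 130 = 3120.00, centroid at (12.00, 81.00).
top flange: A = 45 × 24 = 1080.00, centroid at (1.50, 158.00).
ΣA = 6120.00 mm², ΣAx_c = 200340.00 mm³, ΣAy_c = 438720.00 mm³.
x_c = 200340.00/6120.00 = 32.74 mm; y_c = 438720.00/6120.00 = 71.69 mm.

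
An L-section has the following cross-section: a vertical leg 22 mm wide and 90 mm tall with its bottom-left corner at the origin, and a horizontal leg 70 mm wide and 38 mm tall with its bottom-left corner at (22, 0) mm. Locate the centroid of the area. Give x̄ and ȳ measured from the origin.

x̄ = 37.37 mm, ȳ = 30.09 mm

Part | A | x̄ᵢ | ȳᵢ | A·x̄ᵢ | A·ȳᵢ
vertical leg | 1980.00 | 11.00 | 45.00 | 21780.00 | 89100.00
horizontal leg | 2660.00 | 57.00 | 19.00 | 151620.00 | 50540.00
Σ | 4640.00 |  |  | 173400.00 | 139640.00
x̄ = 173400.00 / 4640.00 = 37.37 mm
ȳ = 139640.00 / 4640.00 = 30.09 mm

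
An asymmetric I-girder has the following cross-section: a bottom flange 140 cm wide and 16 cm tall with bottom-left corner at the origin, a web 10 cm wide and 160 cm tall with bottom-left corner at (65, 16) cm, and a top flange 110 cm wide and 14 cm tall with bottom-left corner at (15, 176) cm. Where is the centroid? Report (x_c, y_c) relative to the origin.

x_c = 70.00 cm, y_c = 84.26 cm

bottom flange: A = 140 × 16 = 2240.00, centroid at (70.00, 8.00).
web: A = 10 × 160 = 1600.00, centroid at (70.00, 96.00).
top flange: A = 110 × 14 = 1540.00, centroid at (70.00, 183.00).
ΣA = 5380.00 cm², ΣAx_c = 376600.00 cm³, ΣAy_c = 453340.00 cm³.
x_c = 376600.00/5380.00 = 70.00 cm; y_c = 453340.00/5380.00 = 84.26 cm.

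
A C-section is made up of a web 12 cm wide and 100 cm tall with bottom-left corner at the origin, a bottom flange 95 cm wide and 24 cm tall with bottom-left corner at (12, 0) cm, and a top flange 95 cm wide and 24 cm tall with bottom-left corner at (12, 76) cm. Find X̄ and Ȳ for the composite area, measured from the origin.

web: A = 12 × 100 = 1200.00, centroid at (6.00, 50.00).
bottom flange: A = 95 × 24 = 2280.00, centroid at (59.50, 12.00).
top flange: A = 95 × 24 = 2280.00, centroid at (59.50, 88.00).
ΣA = 5760.00 cm²
ΣAX̄ = (1200.00)(6.00) + (2280.00)(59.50) + (2280.00)(59.50) = 278520.00 cm³
ΣAȲ = (1200.00)(50.00) + (2280.00)(12.00) + (2280.00)(88.00) = 288000.00 cm³
X̄ = 278520.00 / 5760.00 = 48.35 cm
Ȳ = 288000.00 / 5760.00 = 50.00 cm

X̄ = 48.35 cm, Ȳ = 50.00 cm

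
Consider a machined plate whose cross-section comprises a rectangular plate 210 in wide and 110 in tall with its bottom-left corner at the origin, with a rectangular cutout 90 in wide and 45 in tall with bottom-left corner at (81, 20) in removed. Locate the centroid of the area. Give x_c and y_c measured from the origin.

x_c = 100.54 in, y_c = 57.66 in

plate: A = 210 × 110 = 23100.00, centroid at (105.00, 55.00).
hole: A = −(90 × 45) = -4050.00, centroid at (126.00, 42.50).
ΣA = 19050.00 in²
ΣAx_c = (23100.00)(105.00) + (-4050.00)(126.00) = 1915200.00 in³
ΣAy_c = (23100.00)(55.00) + (-4050.00)(42.50) = 1098375.00 in³
x_c = 1915200.00 / 19050.00 = 100.54 in
y_c = 1098375.00 / 19050.00 = 57.66 in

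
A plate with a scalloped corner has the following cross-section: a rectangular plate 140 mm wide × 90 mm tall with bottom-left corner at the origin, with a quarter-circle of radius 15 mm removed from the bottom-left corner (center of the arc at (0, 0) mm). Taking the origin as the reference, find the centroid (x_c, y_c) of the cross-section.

x_c = 70.91 mm, y_c = 45.55 mm

plate: A = 140 × 90 = 12600.00, centroid at (70.00, 45.00).
removed quarter-circle: A = −¼π·15² = -176.71, centroid at (6.37, 6.37).
ΣA = 12423.29 mm², ΣAx_c = 880875.00 mm³, ΣAy_c = 565875.00 mm³.
x_c = 880875.00/12423.29 = 70.91 mm; y_c = 565875.00/12423.29 = 45.55 mm.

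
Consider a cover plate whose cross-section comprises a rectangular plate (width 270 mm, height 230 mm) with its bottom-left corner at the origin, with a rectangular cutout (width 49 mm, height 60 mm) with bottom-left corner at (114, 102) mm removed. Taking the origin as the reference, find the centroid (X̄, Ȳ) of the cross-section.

X̄ = 134.83 mm, Ȳ = 114.16 mm

plate: A = 270 × 230 = 62100.00, centroid at (135.00, 115.00).
hole: A = −(49 × 60) = -2940.00, centroid at (138.50, 132.00).
ΣA = 59160.00 mm²
ΣAX̄ = (62100.00)(135.00) + (-2940.00)(138.50) = 7976310.00 mm³
ΣAȲ = (62100.00)(115.00) + (-2940.00)(132.00) = 6753420.00 mm³
X̄ = 7976310.00 / 59160.00 = 134.83 mm
Ȳ = 6753420.00 / 59160.00 = 114.16 mm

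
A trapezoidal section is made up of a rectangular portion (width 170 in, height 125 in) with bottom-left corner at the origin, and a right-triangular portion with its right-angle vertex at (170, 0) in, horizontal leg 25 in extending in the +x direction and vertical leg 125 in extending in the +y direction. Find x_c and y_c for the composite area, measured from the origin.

x_c = 91.39 in, y_c = 61.07 in

Part | A | x̄ᵢ | ȳᵢ | A·x̄ᵢ | A·ȳᵢ
rectangular portion | 21250.00 | 85.00 | 62.50 | 1806250.00 | 1328125.00
triangular portion | 1562.50 | 178.33 | 41.67 | 278645.83 | 65104.17
Σ | 22812.50 |  |  | 2084895.83 | 1393229.17
x_c = 2084895.83 / 22812.50 = 91.39 in
y_c = 1393229.17 / 22812.50 = 61.07 in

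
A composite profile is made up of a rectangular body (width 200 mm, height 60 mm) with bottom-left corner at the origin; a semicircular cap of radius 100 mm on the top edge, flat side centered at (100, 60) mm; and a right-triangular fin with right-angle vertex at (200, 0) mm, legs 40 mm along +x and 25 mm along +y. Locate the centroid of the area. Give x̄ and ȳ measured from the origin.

Part | A | x̄ᵢ | ȳᵢ | A·x̄ᵢ | A·ȳᵢ
rectangular body | 12000.00 | 100.00 | 30.00 | 1200000.00 | 360000.00
semicircular top | 15707.96 | 100.00 | 102.44 | 1570796.33 | 1609144.46
triangular fin | 500.00 | 213.33 | 8.33 | 106666.67 | 4166.67
Σ | 28207.96 |  |  | 2877462.99 | 1973311.13
x̄ = 2877462.99 / 28207.96 = 102.01 mm
ȳ = 1973311.13 / 28207.96 = 69.96 mm

x̄ = 102.01 mm, ȳ = 69.96 mm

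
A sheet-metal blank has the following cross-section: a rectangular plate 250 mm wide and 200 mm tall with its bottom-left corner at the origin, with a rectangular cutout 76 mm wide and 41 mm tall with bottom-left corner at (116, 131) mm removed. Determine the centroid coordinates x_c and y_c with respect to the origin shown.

Part | A | x̄ᵢ | ȳᵢ | A·x̄ᵢ | A·ȳᵢ
plate | 50000.00 | 125.00 | 100.00 | 6250000.00 | 5000000.00
hole | -3116.00 | 154.00 | 151.50 | -479864.00 | -472074.00
Σ | 46884.00 |  |  | 5770136.00 | 4527926.00
x_c = 5770136.00 / 46884.00 = 123.07 mm
y_c = 4527926.00 / 46884.00 = 96.58 mm

x_c = 123.07 mm, y_c = 96.58 mm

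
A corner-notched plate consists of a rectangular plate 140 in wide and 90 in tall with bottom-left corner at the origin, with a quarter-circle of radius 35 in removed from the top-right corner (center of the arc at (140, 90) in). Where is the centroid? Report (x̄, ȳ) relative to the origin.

plate: A = 140 × 90 = 12600.00, centroid at (70.00, 45.00).
removed quarter-circle: A = −¼π·35² = -962.11, centroid at (125.15, 75.15).
ΣA = 11637.89 in², ΣAx̄ = 761595.88 in³, ΣAȳ = 494701.52 in³.
x̄ = 761595.88/11637.89 = 65.44 in; ȳ = 494701.52/11637.89 = 42.51 in.

x̄ = 65.44 in, ȳ = 42.51 in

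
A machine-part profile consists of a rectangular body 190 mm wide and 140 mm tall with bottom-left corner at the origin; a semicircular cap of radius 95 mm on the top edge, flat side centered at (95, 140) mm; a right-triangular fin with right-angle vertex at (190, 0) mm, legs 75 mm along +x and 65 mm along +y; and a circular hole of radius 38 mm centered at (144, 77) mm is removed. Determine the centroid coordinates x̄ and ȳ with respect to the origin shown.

x̄ = 96.82 mm, ȳ = 106.57 mm

Part | A | x̄ᵢ | ȳᵢ | A·x̄ᵢ | A·ȳᵢ
rectangular body | 26600.00 | 95.00 | 70.00 | 2527000.00 | 1862000.00
semicircular top | 14176.44 | 95.00 | 180.32 | 1346761.50 | 2556284.49
triangular fin | 2437.50 | 215.00 | 21.67 | 524062.50 | 52812.50
hole | -4536.46 | 144.00 | 77.00 | -653250.21 | -349307.40
Σ | 38677.48 |  |  | 3744573.79 | 4121789.59
x̄ = 3744573.79 / 38677.48 = 96.82 mm
ȳ = 4121789.59 / 38677.48 = 106.57 mm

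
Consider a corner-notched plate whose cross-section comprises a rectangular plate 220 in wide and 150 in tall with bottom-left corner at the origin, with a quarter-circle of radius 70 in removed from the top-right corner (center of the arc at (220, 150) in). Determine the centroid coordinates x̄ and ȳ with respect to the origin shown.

x̄ = 99.40 in, ȳ = 69.02 in

Part | A | x̄ᵢ | ȳᵢ | A·x̄ᵢ | A·ȳᵢ
plate | 33000.00 | 110.00 | 75.00 | 3630000.00 | 2475000.00
removed quarter-circle | -3848.45 | 190.29 | 120.29 | -732325.89 | -462934.32
Σ | 29151.55 |  |  | 2897674.11 | 2012065.68
x̄ = 2897674.11 / 29151.55 = 99.40 in
ȳ = 2012065.68 / 29151.55 = 69.02 in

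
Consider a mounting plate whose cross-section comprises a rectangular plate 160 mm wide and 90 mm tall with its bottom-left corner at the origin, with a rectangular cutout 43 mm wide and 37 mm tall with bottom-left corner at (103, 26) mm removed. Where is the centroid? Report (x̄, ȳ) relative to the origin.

plate: A = 160 × 90 = 14400.00, centroid at (80.00, 45.00).
hole: A = −(43 × 37) = -1591.00, centroid at (124.50, 44.50).
ΣA = 12809.00 mm²
ΣAx̄ = (14400.00)(80.00) + (-1591.00)(124.50) = 953920.50 mm³
ΣAȳ = (14400.00)(45.00) + (-1591.00)(44.50) = 577200.50 mm³
x̄ = 953920.50 / 12809.00 = 74.47 mm
ȳ = 577200.50 / 12809.00 = 45.06 mm

x̄ = 74.47 mm, ȳ = 45.06 mm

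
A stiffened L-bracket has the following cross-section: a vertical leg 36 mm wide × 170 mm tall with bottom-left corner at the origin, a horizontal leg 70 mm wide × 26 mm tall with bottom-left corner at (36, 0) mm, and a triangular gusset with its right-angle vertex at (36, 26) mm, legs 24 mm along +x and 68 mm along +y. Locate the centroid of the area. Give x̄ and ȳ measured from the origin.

x̄ = 31.44 mm, ȳ = 66.65 mm

vertical leg: A = 36 × 170 = 6120.00, centroid at (18.00, 85.00).
horizontal leg: A = 70 × 26 = 1820.00, centroid at (71.00, 13.00).
gusset: A = ½·24·68 = 816.00, centroid at (44.00, 48.67).
ΣA = 8756.00 mm², ΣAx̄ = 275284.00 mm³, ΣAȳ = 583572.00 mm³.
x̄ = 275284.00/8756.00 = 31.44 mm; ȳ = 583572.00/8756.00 = 66.65 mm.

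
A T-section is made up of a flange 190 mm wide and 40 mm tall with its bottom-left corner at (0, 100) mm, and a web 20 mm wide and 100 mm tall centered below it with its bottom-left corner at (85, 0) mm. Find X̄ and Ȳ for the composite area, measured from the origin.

X̄ = 95.00 mm, Ȳ = 105.42 mm

Part | A | x̄ᵢ | ȳᵢ | A·x̄ᵢ | A·ȳᵢ
web | 2000.00 | 95.00 | 50.00 | 190000.00 | 100000.00
flange | 7600.00 | 95.00 | 120.00 | 722000.00 | 912000.00
Σ | 9600.00 |  |  | 912000.00 | 1012000.00
X̄ = 912000.00 / 9600.00 = 95.00 mm
Ȳ = 1012000.00 / 9600.00 = 105.42 mm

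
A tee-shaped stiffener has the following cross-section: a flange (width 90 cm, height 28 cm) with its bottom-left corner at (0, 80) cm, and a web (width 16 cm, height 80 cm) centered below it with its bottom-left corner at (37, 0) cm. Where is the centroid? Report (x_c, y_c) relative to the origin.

web: A = 16 × 80 = 1280.00, centroid at (45.00, 40.00).
flange: A = 90 × 28 = 2520.00, centroid at (45.00, 94.00).
ΣA = 3800.00 cm²
ΣAx_c = (1280.00)(45.00) + (2520.00)(45.00) = 171000.00 cm³
ΣAy_c = (1280.00)(40.00) + (2520.00)(94.00) = 288080.00 cm³
x_c = 171000.00 / 3800.00 = 45.00 cm
y_c = 288080.00 / 3800.00 = 75.81 cm

x_c = 45.00 cm, y_c = 75.81 cm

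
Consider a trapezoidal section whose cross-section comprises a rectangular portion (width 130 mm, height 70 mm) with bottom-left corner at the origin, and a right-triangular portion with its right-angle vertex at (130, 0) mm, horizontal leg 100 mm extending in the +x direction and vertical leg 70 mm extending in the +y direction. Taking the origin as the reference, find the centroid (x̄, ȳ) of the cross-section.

x̄ = 92.31 mm, ȳ = 31.76 mm

rectangular portion: A = 130 × 70 = 9100.00, centroid at (65.00, 35.00).
triangular portion: A = ½·100·70 = 3500.00, centroid at (163.33, 23.33).
ΣA = 12600.00 mm², ΣAx̄ = 1163166.67 mm³, ΣAȳ = 400166.67 mm³.
x̄ = 1163166.67/12600.00 = 92.31 mm; ȳ = 400166.67/12600.00 = 31.76 mm.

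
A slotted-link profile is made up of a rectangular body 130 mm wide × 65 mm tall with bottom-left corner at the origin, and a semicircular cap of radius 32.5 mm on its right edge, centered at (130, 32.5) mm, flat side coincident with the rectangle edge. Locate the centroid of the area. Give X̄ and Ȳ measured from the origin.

X̄ = 77.93 mm, Ȳ = 32.50 mm

rectangular body: A = 130 × 65 = 8450.00, centroid at (65.00, 32.50).
semicircular end: A = ½π·32.5² = 1659.15, centroid at (143.79, 32.50).
ΣA = 10109.15 mm², ΣAX̄ = 787825.39 mm³, ΣAȲ = 328547.49 mm³.
X̄ = 787825.39/10109.15 = 77.93 mm; Ȳ = 328547.49/10109.15 = 32.50 mm.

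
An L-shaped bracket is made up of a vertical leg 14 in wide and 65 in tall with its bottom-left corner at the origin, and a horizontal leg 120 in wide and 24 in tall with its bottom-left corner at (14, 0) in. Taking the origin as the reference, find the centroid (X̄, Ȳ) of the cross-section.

vertical leg: A = 14 × 65 = 910.00, centroid at (7.00, 32.50).
horizontal leg: A = 120 × 24 = 2880.00, centroid at (74.00, 12.00).
ΣA = 3790.00 in²
ΣAX̄ = (910.00)(7.00) + (2880.00)(74.00) = 219490.00 in³
ΣAȲ = (910.00)(32.50) + (2880.00)(12.00) = 64135.00 in³
X̄ = 219490.00 / 3790.00 = 57.91 in
Ȳ = 64135.00 / 3790.00 = 16.92 in

X̄ = 57.91 in, Ȳ = 16.92 in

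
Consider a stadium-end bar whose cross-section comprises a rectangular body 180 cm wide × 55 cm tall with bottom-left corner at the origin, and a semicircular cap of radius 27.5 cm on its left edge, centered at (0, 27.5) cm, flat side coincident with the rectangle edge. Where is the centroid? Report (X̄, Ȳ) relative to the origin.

rectangular body: A = 180 × 55 = 9900.00, centroid at (90.00, 27.50).
semicircular end: A = ½π·27.5² = 1187.91, centroid at (-11.67, 27.50).
ΣA = 11087.91 cm², ΣAX̄ = 877135.42 cm³, ΣAȲ = 304917.65 cm³.
X̄ = 877135.42/11087.91 = 79.11 cm; Ȳ = 304917.65/11087.91 = 27.50 cm.

X̄ = 79.11 cm, Ȳ = 27.50 cm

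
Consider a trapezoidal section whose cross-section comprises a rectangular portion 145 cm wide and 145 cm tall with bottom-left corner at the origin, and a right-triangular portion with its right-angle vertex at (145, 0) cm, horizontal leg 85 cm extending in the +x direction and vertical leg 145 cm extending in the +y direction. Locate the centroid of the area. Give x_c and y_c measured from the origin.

x_c = 95.36 cm, y_c = 67.02 cm

Part | A | x̄ᵢ | ȳᵢ | A·x̄ᵢ | A·ȳᵢ
rectangular portion | 21025.00 | 72.50 | 72.50 | 1524312.50 | 1524312.50
triangular portion | 6162.50 | 173.33 | 48.33 | 1068166.67 | 297854.17
Σ | 27187.50 |  |  | 2592479.17 | 1822166.67
x_c = 2592479.17 / 27187.50 = 95.36 cm
y_c = 1822166.67 / 27187.50 = 67.02 cm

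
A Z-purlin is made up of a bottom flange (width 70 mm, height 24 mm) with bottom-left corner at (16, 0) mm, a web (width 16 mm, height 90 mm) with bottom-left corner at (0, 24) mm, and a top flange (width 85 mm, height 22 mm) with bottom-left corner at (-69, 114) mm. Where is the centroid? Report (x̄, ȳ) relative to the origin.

x̄ = 9.55 mm, ȳ = 70.80 mm

Part | A | x̄ᵢ | ȳᵢ | A·x̄ᵢ | A·ȳᵢ
bottom flange | 1680.00 | 51.00 | 12.00 | 85680.00 | 20160.00
web | 1440.00 | 8.00 | 69.00 | 11520.00 | 99360.00
top flange | 1870.00 | -26.50 | 125.00 | -49555.00 | 233750.00
Σ | 4990.00 |  |  | 47645.00 | 353270.00
x̄ = 47645.00 / 4990.00 = 9.55 mm
ȳ = 353270.00 / 4990.00 = 70.80 mm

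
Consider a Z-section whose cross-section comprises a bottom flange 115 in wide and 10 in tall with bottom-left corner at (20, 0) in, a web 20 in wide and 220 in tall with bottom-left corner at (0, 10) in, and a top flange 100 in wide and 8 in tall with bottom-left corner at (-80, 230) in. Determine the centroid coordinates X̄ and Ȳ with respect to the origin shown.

Part | A | x̄ᵢ | ȳᵢ | A·x̄ᵢ | A·ȳᵢ
bottom flange | 1150.00 | 77.50 | 5.00 | 89125.00 | 5750.00
web | 4400.00 | 10.00 | 120.00 | 44000.00 | 528000.00
top flange | 800.00 | -30.00 | 234.00 | -24000.00 | 187200.00
Σ | 6350.00 |  |  | 109125.00 | 720950.00
X̄ = 109125.00 / 6350.00 = 17.19 in
Ȳ = 720950.00 / 6350.00 = 113.54 in

X̄ = 17.19 in, Ȳ = 113.54 in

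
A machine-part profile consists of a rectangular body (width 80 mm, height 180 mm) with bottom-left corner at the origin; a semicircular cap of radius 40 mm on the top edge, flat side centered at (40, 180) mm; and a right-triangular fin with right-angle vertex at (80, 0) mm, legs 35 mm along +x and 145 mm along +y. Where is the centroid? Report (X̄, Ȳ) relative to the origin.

Part | A | x̄ᵢ | ȳᵢ | A·x̄ᵢ | A·ȳᵢ
rectangular body | 14400.00 | 40.00 | 90.00 | 576000.00 | 1296000.00
semicircular top | 2513.27 | 40.00 | 196.98 | 100530.96 | 495056.01
triangular fin | 2537.50 | 91.67 | 48.33 | 232604.17 | 122645.83
Σ | 19450.77 |  |  | 909135.13 | 1913701.84
X̄ = 909135.13 / 19450.77 = 46.74 mm
Ȳ = 1913701.84 / 19450.77 = 98.39 mm

X̄ = 46.74 mm, Ȳ = 98.39 mm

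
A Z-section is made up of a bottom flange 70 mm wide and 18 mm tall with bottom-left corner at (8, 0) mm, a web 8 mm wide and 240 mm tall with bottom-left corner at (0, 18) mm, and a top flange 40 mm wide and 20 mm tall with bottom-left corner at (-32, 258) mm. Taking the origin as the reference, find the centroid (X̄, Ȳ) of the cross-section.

X̄ = 13.13 mm, Ȳ = 123.29 mm

bottom flange: A = 70 × 18 = 1260.00, centroid at (43.00, 9.00).
web: A = 8 × 240 = 1920.00, centroid at (4.00, 138.00).
top flange: A = 40 × 20 = 800.00, centroid at (-12.00, 268.00).
ΣA = 3980.00 mm², ΣAX̄ = 52260.00 mm³, ΣAȲ = 490700.00 mm³.
X̄ = 52260.00/3980.00 = 13.13 mm; Ȳ = 490700.00/3980.00 = 123.29 mm.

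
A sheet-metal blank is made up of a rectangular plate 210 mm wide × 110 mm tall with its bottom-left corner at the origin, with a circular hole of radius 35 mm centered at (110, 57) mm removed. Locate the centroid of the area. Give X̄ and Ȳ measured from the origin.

plate: A = 210 × 110 = 23100.00, centroid at (105.00, 55.00).
hole: A = −π·35² = -3848.45, centroid at (110.00, 57.00).
ΣA = 19251.55 mm²
ΣAX̄ = (23100.00)(105.00) + (-3848.45)(110.00) = 2002170.39 mm³
ΣAȲ = (23100.00)(55.00) + (-3848.45)(57.00) = 1051138.29 mm³
X̄ = 2002170.39 / 19251.55 = 104.00 mm
Ȳ = 1051138.29 / 19251.55 = 54.60 mm

X̄ = 104.00 mm, Ȳ = 54.60 mm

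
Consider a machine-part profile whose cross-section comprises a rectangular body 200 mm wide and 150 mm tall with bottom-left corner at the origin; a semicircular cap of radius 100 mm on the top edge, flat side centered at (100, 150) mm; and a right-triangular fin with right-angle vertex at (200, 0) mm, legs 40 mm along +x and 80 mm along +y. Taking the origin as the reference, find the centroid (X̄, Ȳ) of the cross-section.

rectangular body: A = 200 × 150 = 30000.00, centroid at (100.00, 75.00).
semicircular top: A = ½π·100² = 15707.96, centroid at (100.00, 192.44).
triangular fin: A = ½·40·80 = 1600.00, centroid at (213.33, 26.67).
ΣA = 47307.96 mm²
ΣAX̄ = (30000.00)(100.00) + (15707.96)(100.00) + (1600.00)(213.33) = 4912129.66 mm³
ΣAȲ = (30000.00)(75.00) + (15707.96)(192.44) + (1600.00)(26.67) = 5315527.82 mm³
X̄ = 4912129.66 / 47307.96 = 103.83 mm
Ȳ = 5315527.82 / 47307.96 = 112.36 mm

X̄ = 103.83 mm, Ȳ = 112.36 mm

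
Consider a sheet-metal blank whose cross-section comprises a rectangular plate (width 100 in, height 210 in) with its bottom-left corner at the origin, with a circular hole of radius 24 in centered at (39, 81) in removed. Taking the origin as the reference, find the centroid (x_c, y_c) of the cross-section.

x_c = 51.04 in, y_c = 107.26 in

plate: A = 100 × 210 = 21000.00, centroid at (50.00, 105.00).
hole: A = −π·24² = -1809.56, centroid at (39.00, 81.00).
ΣA = 19190.44 in²
ΣAx_c = (21000.00)(50.00) + (-1809.56)(39.00) = 979427.26 in³
ΣAy_c = (21000.00)(105.00) + (-1809.56)(81.00) = 2058425.85 in³
x_c = 979427.26 / 19190.44 = 51.04 in
y_c = 2058425.85 / 19190.44 = 107.26 in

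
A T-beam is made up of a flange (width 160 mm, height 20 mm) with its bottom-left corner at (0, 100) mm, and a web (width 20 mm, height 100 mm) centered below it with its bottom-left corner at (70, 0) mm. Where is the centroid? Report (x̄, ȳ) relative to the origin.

x̄ = 80.00 mm, ȳ = 86.92 mm

Part | A | x̄ᵢ | ȳᵢ | A·x̄ᵢ | A·ȳᵢ
web | 2000.00 | 80.00 | 50.00 | 160000.00 | 100000.00
flange | 3200.00 | 80.00 | 110.00 | 256000.00 | 352000.00
Σ | 5200.00 |  |  | 416000.00 | 452000.00
x̄ = 416000.00 / 5200.00 = 80.00 mm
ȳ = 452000.00 / 5200.00 = 86.92 mm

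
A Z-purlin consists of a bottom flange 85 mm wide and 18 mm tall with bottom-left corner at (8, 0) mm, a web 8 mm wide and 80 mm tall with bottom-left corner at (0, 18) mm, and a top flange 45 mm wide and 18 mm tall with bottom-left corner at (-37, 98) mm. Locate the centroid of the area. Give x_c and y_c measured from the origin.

x_c = 22.85 mm, y_c = 46.16 mm

bottom flange: A = 85 × 18 = 1530.00, centroid at (50.50, 9.00).
web: A = 8 × 80 = 640.00, centroid at (4.00, 58.00).
top flange: A = 45 × 18 = 810.00, centroid at (-14.50, 107.00).
ΣA = 2980.00 mm²
ΣAx_c = (1530.00)(50.50) + (640.00)(4.00) + (810.00)(-14.50) = 68080.00 mm³
ΣAy_c = (1530.00)(9.00) + (640.00)(58.00) + (810.00)(107.00) = 137560.00 mm³
x_c = 68080.00 / 2980.00 = 22.85 mm
y_c = 137560.00 / 2980.00 = 46.16 mm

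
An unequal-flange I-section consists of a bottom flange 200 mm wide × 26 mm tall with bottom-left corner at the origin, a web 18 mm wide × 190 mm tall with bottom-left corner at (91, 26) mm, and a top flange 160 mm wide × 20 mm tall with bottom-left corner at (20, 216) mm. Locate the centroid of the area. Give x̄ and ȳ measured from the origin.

Part | A | x̄ᵢ | ȳᵢ | A·x̄ᵢ | A·ȳᵢ
bottom flange | 5200.00 | 100.00 | 13.00 | 520000.00 | 67600.00
web | 3420.00 | 100.00 | 121.00 | 342000.00 | 413820.00
top flange | 3200.00 | 100.00 | 226.00 | 320000.00 | 723200.00
Σ | 11820.00 |  |  | 1182000.00 | 1204620.00
x̄ = 1182000.00 / 11820.00 = 100.00 mm
ȳ = 1204620.00 / 11820.00 = 101.91 mm

x̄ = 100.00 mm, ȳ = 101.91 mm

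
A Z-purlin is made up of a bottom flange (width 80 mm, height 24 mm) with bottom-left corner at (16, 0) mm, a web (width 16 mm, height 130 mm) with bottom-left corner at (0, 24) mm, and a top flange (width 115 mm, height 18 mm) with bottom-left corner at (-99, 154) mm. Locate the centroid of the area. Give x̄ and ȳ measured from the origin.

x̄ = 6.30 mm, ȳ = 89.88 mm

Part | A | x̄ᵢ | ȳᵢ | A·x̄ᵢ | A·ȳᵢ
bottom flange | 1920.00 | 56.00 | 12.00 | 107520.00 | 23040.00
web | 2080.00 | 8.00 | 89.00 | 16640.00 | 185120.00
top flange | 2070.00 | -41.50 | 163.00 | -85905.00 | 337410.00
Σ | 6070.00 |  |  | 38255.00 | 545570.00
x̄ = 38255.00 / 6070.00 = 6.30 mm
ȳ = 545570.00 / 6070.00 = 89.88 mm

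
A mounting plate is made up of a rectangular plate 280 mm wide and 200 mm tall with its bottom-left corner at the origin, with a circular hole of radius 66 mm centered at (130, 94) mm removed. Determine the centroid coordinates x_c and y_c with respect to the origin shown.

Part | A | x̄ᵢ | ȳᵢ | A·x̄ᵢ | A·ȳᵢ
plate | 56000.00 | 140.00 | 100.00 | 7840000.00 | 5600000.00
hole | -13684.78 | 130.00 | 94.00 | -1779021.09 | -1286369.09
Σ | 42315.22 |  |  | 6060978.91 | 4313630.91
x_c = 6060978.91 / 42315.22 = 143.23 mm
y_c = 4313630.91 / 42315.22 = 101.94 mm

x_c = 143.23 mm, y_c = 101.94 mm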